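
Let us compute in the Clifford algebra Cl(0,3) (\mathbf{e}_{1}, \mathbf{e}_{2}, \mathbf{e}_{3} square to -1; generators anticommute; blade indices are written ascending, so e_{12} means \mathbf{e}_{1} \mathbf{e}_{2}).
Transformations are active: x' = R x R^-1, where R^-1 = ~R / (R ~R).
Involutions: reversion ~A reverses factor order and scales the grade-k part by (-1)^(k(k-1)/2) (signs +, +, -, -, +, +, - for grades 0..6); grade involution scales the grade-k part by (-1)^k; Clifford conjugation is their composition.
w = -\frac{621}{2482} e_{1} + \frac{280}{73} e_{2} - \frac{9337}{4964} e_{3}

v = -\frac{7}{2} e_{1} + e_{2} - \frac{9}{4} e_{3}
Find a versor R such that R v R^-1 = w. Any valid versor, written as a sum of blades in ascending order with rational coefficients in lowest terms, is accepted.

Equal squares first: v^2 = w^2 = -\frac{293}{16}. Then v + w = -\frac{4654}{1241} e_{1} + \frac{353}{73} e_{2} - \frac{10253}{2482} e_{3} is a versor taking v to w, provided it is invertible.
Answer: -\frac{4654}{1241} e_{1} + \frac{353}{73} e_{2} - \frac{10253}{2482} e_{3}


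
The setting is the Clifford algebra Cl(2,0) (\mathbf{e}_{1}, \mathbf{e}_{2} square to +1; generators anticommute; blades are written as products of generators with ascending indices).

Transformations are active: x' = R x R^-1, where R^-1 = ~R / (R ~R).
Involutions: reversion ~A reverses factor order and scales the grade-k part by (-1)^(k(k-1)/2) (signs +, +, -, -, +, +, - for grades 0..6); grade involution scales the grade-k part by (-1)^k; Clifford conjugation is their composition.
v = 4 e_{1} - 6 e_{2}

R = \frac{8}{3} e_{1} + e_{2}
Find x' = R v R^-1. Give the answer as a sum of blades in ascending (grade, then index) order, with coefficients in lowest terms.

~R = \frac{8}{3} e_{1} + e_{2}, and R ~R = \frac{73}{9}, so R^-1 = ~R / (\frac{73}{9}).
R v = \frac{14}{3} - 20 e_{1} e_{2}
Answer: -\frac{68}{73} e_{1} + \frac{522}{73} e_{2}


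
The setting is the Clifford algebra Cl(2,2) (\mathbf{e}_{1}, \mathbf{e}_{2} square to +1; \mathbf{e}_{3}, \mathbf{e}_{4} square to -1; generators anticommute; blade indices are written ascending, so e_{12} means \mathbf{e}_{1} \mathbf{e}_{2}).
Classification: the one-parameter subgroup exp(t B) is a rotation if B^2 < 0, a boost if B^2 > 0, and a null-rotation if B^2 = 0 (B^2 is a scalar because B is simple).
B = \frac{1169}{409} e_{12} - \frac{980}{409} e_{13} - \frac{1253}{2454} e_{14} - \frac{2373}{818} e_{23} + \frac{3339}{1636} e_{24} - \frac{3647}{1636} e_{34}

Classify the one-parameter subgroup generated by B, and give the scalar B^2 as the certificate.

B^2 term by term: the squares give (\frac{1169}{409})^2*(e_{12})^2 + (-\frac{980}{409})^2*(e_{13})^2 + (-\frac{1253}{2454})^2*(e_{14})^2 + (-\frac{2373}{818})^2*(e_{23})^2 + (\frac{3339}{1636})^2*(e_{24})^2 + (-\frac{3647}{1636})^2*(e_{34})^2 = \frac{1366561}{167281}*(-1) + \frac{960400}{167281}*(+1) + \frac{1570009}{6022116}*(+1) + \frac{5631129}{669124}*(+1) + \frac{11148921}{2676496}*(+1) + \frac{13300609}{2676496}*(-1) = \frac{49}{9} (each basis 2-blade squares to minus the product of its generators' squares); cross terms between blades sharing an index anticommute and cancel; the commuting (index-disjoint) pairs give grade-4 terms 2*c*c'*(blade product), which cancel blade by blade — e_{1234}: -\frac{4263343}{334562} + \frac{1636110}{167281} + \frac{991123}{334562} = 0 — confirming B is simple. So B^2 = \frac{49}{9}.
Answer: boost, certificate B^2 = \frac{49}{9}. The scalar \frac{49}{9} is the complete invariant here: its sign names the subgroup type.


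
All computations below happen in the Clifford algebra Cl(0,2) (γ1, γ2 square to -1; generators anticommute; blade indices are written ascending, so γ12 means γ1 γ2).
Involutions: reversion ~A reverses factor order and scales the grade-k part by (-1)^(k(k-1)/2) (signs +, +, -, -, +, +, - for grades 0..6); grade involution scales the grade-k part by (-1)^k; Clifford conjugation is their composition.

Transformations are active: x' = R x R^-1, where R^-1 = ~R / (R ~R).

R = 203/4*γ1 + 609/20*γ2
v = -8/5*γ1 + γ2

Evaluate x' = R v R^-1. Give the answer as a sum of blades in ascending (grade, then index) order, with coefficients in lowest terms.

~R = 203/4*γ1 + 609/20*γ2, and R ~R = -700553/200, so R^-1 = ~R / (-700553/200).
R v = 203/4 + 9947/100*γ12
Answer: 11/85*γ1 - 32/17*γ2


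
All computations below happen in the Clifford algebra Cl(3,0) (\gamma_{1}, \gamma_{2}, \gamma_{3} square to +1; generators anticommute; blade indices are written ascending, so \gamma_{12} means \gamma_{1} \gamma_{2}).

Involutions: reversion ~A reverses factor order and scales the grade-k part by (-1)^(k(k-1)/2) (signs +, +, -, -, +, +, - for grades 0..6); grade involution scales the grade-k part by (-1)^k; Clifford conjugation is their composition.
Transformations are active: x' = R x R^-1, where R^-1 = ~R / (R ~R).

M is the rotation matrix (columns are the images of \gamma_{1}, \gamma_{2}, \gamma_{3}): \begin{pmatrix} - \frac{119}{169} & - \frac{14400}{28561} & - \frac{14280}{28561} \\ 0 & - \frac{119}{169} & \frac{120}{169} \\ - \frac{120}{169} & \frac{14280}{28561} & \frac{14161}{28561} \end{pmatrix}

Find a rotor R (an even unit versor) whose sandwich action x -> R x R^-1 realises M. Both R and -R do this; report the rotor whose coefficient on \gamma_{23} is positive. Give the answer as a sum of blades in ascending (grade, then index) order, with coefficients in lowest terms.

Method: write R = a + b12*\gamma_{12} + b13*\gamma_{13} + b23*\gamma_{23} with a^2 + b12^2 + b13^2 + b23^2 = 1 (so R^-1 = ~R). Expanding the columns R e_j ~R gives tr M = 4a^2 - 1 and, from the antisymmetric part, M21 - M12 = -4a*b12, M13 - M31 = 4a*b13, M32 - M23 = -4a*b23.
Here tr M = -\frac{26061}{28561}, so a^2 = (1 + tr M)/4 = \frac{625}{28561} and a = ±\frac{25}{169}. Taking a = \frac{25}{169}: M21 - M12 = \frac{14400}{28561}, M13 - M31 = \frac{6000}{28561}, M32 - M23 = -\frac{6000}{28561}, giving b12 = -\frac{144}{169}, b13 = \frac{60}{169}, b23 = \frac{60}{169}, i.e. R = \frac{25}{169} - \frac{144}{169} \gamma_{12} + \frac{60}{169} \gamma_{13} + \frac{60}{169} \gamma_{23}.
Its \gamma_{23} coefficient is already positive.
Answer: \frac{25}{169} - \frac{144}{169} \gamma_{12} + \frac{60}{169} \gamma_{13} + \frac{60}{169} \gamma_{23}. Why the constraint matters: R and -R act identically through the sandwich — M has trace -\frac{26061}{28561} either way — so only the sign condition on \gamma_{23} picks one of the two preimages.


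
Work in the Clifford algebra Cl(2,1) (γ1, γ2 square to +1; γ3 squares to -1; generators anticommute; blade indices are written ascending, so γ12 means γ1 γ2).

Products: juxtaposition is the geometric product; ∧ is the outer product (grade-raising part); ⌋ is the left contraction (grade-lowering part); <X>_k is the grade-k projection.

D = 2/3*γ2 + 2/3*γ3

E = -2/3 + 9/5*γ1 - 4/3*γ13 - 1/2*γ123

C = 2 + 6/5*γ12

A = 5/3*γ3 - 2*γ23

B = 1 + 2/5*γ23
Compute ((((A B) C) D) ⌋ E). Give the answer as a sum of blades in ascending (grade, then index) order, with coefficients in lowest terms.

step 1: -4/5 + 2/3*γ2 + 5/3*γ3 - 2*γ23
step 2: -8/5 - 4/5*γ1 + 4/3*γ2 + 10/3*γ3 - 24/25*γ12 + 12/5*γ13 - 4*γ23 + 2*γ123
step 3: -4/3 - 56/25*γ1 + 8/5*γ2 + 8/5*γ3 - 28/15*γ12 - 28/15*γ13 - 4/3*γ23 - 56/25*γ123
step 4: 524/1125 - 58/15*γ1 - 14/15*γ2 + 154/75*γ3 + 4/5*γ12 + 116/45*γ13 + 28/25*γ23 + 2/3*γ123
Answer: 524/1125 - 58/15*γ1 - 14/15*γ2 + 154/75*γ3 + 4/5*γ12 + 116/45*γ13 + 28/25*γ23 + 2/3*γ123


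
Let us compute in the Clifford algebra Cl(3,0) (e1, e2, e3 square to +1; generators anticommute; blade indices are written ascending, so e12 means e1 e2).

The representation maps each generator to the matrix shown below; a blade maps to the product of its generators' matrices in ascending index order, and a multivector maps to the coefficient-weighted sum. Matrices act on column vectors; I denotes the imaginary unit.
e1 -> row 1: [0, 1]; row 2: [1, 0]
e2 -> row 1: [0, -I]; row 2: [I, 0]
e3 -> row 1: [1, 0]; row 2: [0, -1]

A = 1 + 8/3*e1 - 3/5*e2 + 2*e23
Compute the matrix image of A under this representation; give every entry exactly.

Bivector images (products of the table entries): rho(e23) = rho(e2)rho(e3) = row 1: [0, I]; row 2: [I, 0].
M = (1)*1 + (8/3)*rho(e1) + (-3/5)*rho(e2) + (2)*rho(e23), summed entrywise (1 is the identity matrix):
Answer: row 1: [1, 8/3 + 13*I/5]; row 2: [8/3 + 7*I/5, 1]


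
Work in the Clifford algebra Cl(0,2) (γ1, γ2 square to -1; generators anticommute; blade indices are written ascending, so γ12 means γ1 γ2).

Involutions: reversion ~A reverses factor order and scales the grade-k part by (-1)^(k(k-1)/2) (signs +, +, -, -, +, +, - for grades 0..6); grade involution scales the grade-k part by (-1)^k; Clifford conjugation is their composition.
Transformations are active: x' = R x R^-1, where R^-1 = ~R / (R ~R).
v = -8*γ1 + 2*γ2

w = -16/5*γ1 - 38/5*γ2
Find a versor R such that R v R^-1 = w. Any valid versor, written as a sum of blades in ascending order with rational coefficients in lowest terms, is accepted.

Equal squares first: v^2 = w^2 = -68. Then v + w = -56/5*γ1 - 28/5*γ2 is a versor taking v to w, provided it is invertible.
Answer: -56/5*γ1 - 28/5*γ2


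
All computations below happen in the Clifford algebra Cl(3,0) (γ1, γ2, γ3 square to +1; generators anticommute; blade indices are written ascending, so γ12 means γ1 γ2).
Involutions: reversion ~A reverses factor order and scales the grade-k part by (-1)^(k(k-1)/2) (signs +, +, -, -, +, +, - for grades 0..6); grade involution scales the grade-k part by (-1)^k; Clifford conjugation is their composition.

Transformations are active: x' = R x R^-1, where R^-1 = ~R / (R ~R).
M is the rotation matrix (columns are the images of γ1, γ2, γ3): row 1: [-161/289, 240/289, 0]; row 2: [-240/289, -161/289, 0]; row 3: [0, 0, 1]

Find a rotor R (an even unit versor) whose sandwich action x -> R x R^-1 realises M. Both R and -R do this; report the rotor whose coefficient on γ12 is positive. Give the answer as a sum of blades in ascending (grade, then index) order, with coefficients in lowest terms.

Method: write R = a + b12*γ12 + b13*γ13 + b23*γ23 with a^2 + b12^2 + b13^2 + b23^2 = 1 (so R^-1 = ~R). Expanding the columns R e_j ~R gives tr M = 4a^2 - 1 and, from the antisymmetric part, M21 - M12 = -4a*b12, M13 - M31 = 4a*b13, M32 - M23 = -4a*b23.
Here tr M = -33/289, so a^2 = (1 + tr M)/4 = 64/289 and a = ±8/17. Taking a = 8/17: M21 - M12 = -480/289, M13 - M31 = 0, M32 - M23 = 0, giving b12 = 15/17, b13 = 0, b23 = 0, i.e. R = 8/17 + 15/17*γ12.
Its γ12 coefficient is already positive.
Answer: 8/17 + 15/17*γ12. Sheet selection: the two-to-one cover makes ±R indistinguishable at the matrix level (trace -33/289), so uniqueness comes from the required sign on γ12.


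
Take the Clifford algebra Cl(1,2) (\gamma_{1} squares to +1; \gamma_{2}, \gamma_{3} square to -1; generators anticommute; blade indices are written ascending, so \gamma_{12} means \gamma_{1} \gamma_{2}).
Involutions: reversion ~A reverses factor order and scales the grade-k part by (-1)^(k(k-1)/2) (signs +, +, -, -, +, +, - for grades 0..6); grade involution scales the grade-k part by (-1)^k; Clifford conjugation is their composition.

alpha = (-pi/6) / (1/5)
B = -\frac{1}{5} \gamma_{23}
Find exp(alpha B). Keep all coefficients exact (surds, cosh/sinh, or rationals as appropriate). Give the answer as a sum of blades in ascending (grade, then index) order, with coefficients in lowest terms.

B^2 = (-\frac{1}{5})^2*(\gamma_{23})^2 = \frac{1}{25}*(-1) = -\frac{1}{25} (a basis 2-blade squares to minus the product of its generators' squares).
B^2 = -\frac{1}{25} — the series telescopes trigonometrically here: l = \frac{1}{5}, alpha*l = - \frac{\pi}{6}, so exp(alpha B) = cos(- \frac{\pi}{6}) + (sin(- \frac{\pi}{6})/(\frac{1}{5}))*B = \frac{\sqrt{3}}{2} + (- \frac{5}{2})*B.
Answer: \frac{\sqrt{3}}{2} + \frac{1}{2} \gamma_{23}


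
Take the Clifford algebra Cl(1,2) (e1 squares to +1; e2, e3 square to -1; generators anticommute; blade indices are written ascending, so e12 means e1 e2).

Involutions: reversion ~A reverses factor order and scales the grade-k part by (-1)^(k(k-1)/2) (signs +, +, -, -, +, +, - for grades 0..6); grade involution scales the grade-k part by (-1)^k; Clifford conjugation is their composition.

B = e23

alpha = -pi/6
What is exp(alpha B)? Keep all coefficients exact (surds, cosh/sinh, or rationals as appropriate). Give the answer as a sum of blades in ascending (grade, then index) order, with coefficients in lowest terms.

B^2 = (1)^2*(e23)^2 = 1*(-1) = -1 (a basis 2-blade squares to minus the product of its generators' squares).
B^2 = -1 — B^2 < 0, so the exponential closes trigonometrically: l = 1, alpha*l = -pi/6, so exp(alpha B) = cos(-pi/6) + (sin(-pi/6)/1)*B = sqrt(3)/2 + (-1/2)*B.
Answer: sqrt(3)/2 - 1/2*e23


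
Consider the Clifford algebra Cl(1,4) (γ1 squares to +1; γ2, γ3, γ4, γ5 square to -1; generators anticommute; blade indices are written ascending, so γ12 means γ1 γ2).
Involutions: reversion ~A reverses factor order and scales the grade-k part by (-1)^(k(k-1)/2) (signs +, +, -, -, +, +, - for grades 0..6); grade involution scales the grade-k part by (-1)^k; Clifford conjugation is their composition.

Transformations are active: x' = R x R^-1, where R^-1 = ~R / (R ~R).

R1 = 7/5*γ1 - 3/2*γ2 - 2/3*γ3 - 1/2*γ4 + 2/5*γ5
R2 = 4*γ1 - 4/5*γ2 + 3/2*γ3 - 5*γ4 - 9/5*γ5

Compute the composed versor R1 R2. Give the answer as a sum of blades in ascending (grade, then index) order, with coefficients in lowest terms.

Distribute over the terms of R1 (each basis-blade product reordered to ascending indices, repeated generators contracted through their squares):
(7/5*γ1) R2 = 28/5 - 28/25*γ12 + 21/10*γ13 - 7*γ14 - 63/25*γ15
(-3/2*γ2) R2 = -6/5 + 6*γ12 - 9/4*γ23 + 15/2*γ24 + 27/10*γ25
(-2/3*γ3) R2 = 1 + 8/3*γ13 - 8/15*γ23 + 10/3*γ34 + 6/5*γ35
(-1/2*γ4) R2 = -5/2 + 2*γ14 - 2/5*γ24 + 3/4*γ34 + 9/10*γ45
(2/5*γ5) R2 = 18/25 - 8/5*γ15 + 8/25*γ25 - 3/5*γ35 + 2*γ45
Summing the partial products and collecting blades:
Answer: 181/50 + 122/25*γ12 + 143/30*γ13 - 5*γ14 - 103/25*γ15 - 167/60*γ23 + 71/10*γ24 + 151/50*γ25 + 49/12*γ34 + 3/5*γ35 + 29/10*γ45


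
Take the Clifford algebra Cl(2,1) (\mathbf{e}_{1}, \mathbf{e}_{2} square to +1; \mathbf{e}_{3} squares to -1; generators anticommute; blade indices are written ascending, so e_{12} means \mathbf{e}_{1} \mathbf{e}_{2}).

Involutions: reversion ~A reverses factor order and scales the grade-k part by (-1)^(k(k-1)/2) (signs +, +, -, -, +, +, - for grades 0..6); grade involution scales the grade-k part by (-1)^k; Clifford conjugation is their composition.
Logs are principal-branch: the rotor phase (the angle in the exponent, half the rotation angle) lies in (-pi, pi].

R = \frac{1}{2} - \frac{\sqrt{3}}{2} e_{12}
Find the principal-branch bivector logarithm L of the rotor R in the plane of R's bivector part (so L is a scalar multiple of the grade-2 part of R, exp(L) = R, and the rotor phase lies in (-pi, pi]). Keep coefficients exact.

The scalar part of R is \frac{1}{2}, which pins the rotor phase on the principal branch; dividing the bivector part by the sine of that phase recovers the unit plane, and L is the phase times that plane.
Concretely: cos(phase) = \frac{1}{2} gives phase = ±\frac{\pi}{3}, and since phase/sin(phase) is even the sign is immaterial: L = (phase/sin(phase)) * <R>_2 = (\frac{2 \sqrt{3} \pi}{9}) * <R>_2.
Answer: - \frac{\pi}{3} e_{12}


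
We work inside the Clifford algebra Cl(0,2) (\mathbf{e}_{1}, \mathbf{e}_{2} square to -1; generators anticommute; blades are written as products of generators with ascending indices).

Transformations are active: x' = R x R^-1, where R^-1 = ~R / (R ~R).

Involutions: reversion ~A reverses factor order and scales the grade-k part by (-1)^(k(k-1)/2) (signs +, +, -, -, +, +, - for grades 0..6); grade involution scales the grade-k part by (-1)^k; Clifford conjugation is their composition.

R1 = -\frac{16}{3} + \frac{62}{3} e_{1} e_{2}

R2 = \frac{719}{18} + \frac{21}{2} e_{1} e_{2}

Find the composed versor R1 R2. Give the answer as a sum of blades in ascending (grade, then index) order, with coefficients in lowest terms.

Distribute over the terms of R1 (each basis-blade product reordered to ascending indices, repeated generators contracted through their squares):
(-\frac{16}{3}) R2 = -\frac{5752}{27} - 56 e_{1} e_{2}
(\frac{62}{3} e_{1} e_{2}) R2 = -217 + \frac{22289}{27} e_{1} e_{2}
Summing the partial products and collecting blades:
Answer: -\frac{11611}{27} + \frac{20777}{27} e_{1} e_{2}


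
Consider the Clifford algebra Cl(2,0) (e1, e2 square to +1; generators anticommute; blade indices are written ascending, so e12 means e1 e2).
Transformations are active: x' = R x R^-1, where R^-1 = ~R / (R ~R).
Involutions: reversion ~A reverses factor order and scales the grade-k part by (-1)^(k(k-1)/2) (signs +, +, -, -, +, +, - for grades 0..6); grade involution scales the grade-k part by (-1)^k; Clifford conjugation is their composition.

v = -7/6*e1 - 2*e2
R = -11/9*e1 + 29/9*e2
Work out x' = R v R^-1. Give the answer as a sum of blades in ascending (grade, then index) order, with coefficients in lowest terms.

~R = -11/9*e1 + 29/9*e2, and R ~R = 962/81, so R^-1 = ~R / (962/81).
R v = -271/54 + 335/54*e12
Answer: 1058/481*e1 - 2087/2886*e2


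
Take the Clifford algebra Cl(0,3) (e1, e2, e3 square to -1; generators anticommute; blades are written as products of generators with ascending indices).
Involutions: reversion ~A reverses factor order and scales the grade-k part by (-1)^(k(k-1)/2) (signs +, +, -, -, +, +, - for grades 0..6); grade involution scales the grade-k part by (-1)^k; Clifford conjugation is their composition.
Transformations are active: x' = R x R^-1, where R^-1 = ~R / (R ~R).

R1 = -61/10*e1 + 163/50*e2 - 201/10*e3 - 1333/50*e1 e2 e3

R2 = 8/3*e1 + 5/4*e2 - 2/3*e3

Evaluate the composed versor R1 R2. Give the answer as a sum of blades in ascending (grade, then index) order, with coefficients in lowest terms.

Distribute over the terms of R2 (each basis-blade product reordered to ascending indices, repeated generators contracted through their squares):
R1 (8/3*e1) = 244/15 - 652/75*e1 e2 + 268/5*e1 e3 + 5332/75*e2 e3
R1 (5/4*e2) = -163/40 - 61/8*e1 e2 - 1333/40*e1 e3 + 201/8*e2 e3
R1 (-2/3*e3) = -67/5 - 1333/75*e1 e2 + 61/15*e1 e3 - 163/75*e2 e3
Summing the partial products and collecting blades:
Answer: -29/24 - 4091/120*e1 e2 + 2921/120*e1 e3 + 18809/200*e2 e3


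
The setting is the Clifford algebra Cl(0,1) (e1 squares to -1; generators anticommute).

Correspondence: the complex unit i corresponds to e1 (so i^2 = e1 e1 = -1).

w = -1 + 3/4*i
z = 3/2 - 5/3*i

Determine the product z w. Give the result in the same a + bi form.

In blades: z = 3/2 - 5/3*e1, w = -1 + 3/4*e1.
Distribute z over w term by term (generator squares from the signature, products reordered to ascending indices): (3/2)*w = -3/2 + 9/8*e1; (-5/3*e1)*w = 5/4 + 5/3*e1.
Sum: -1/4 + 67/24*e1; translating back through the correspondence:
Answer: -1/4 + 67/24*i


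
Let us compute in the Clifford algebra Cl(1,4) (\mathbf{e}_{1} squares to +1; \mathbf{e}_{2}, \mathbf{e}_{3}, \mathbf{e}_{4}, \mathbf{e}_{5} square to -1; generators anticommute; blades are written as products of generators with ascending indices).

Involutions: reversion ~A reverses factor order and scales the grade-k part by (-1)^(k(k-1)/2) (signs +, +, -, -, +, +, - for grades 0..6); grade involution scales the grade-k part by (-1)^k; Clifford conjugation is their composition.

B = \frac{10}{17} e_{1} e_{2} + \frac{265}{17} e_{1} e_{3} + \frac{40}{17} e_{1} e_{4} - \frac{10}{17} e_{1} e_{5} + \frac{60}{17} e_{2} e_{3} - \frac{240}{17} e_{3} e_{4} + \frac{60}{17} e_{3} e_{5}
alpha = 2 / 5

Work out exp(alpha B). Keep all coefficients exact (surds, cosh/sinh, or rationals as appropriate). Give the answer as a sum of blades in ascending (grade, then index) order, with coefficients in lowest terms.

B^2 term by term: the squares give (\frac{10}{17})^2*(e_{1} e_{2})^2 + (\frac{265}{17})^2*(e_{1} e_{3})^2 + (\frac{40}{17})^2*(e_{1} e_{4})^2 + (-\frac{10}{17})^2*(e_{1} e_{5})^2 + (\frac{60}{17})^2*(e_{2} e_{3})^2 + (-\frac{240}{17})^2*(e_{3} e_{4})^2 + (\frac{60}{17})^2*(e_{3} e_{5})^2 = \frac{100}{289}*(+1) + \frac{70225}{289}*(+1) + \frac{1600}{289}*(+1) + \frac{100}{289}*(+1) + \frac{3600}{289}*(-1) + \frac{57600}{289}*(-1) + \frac{3600}{289}*(-1) = 25 (each basis 2-blade squares to minus the product of its generators' squares); cross terms between blades sharing an index anticommute and cancel; the commuting (index-disjoint) pairs give grade-4 terms 2*c*c'*(blade product), which cancel blade by blade — e_{1} e_{2} e_{3} e_{4}: -\frac{4800}{289} + \frac{4800}{289} = 0; e_{1} e_{2} e_{3} e_{5}: \frac{1200}{289} - \frac{1200}{289} = 0; e_{1} e_{3} e_{4} e_{5}: -\frac{4800}{289} + \frac{4800}{289} = 0 — confirming B is simple. So B^2 = 25.
B^2 = 25 — hyperbolic case — the even/odd split gives cosh and sinh: l = 5, alpha*l = 2, so exp(alpha B) = cosh(2) + (sinh(2)/5)*B = \cosh{\left(2 \right)} + (\frac{\sinh{\left(2 \right)}}{5})*B.
Answer: \cosh{\left(2 \right)} + \frac{2 \sinh{\left(2 \right)}}{17} e_{1} e_{2} + \frac{53 \sinh{\left(2 \right)}}{17} e_{1} e_{3} + \frac{8 \sinh{\left(2 \right)}}{17} e_{1} e_{4} - \frac{2 \sinh{\left(2 \right)}}{17} e_{1} e_{5} + \frac{12 \sinh{\left(2 \right)}}{17} e_{2} e_{3} - \frac{48 \sinh{\left(2 \right)}}{17} e_{3} e_{4} + \frac{12 \sinh{\left(2 \right)}}{17} e_{3} e_{5}


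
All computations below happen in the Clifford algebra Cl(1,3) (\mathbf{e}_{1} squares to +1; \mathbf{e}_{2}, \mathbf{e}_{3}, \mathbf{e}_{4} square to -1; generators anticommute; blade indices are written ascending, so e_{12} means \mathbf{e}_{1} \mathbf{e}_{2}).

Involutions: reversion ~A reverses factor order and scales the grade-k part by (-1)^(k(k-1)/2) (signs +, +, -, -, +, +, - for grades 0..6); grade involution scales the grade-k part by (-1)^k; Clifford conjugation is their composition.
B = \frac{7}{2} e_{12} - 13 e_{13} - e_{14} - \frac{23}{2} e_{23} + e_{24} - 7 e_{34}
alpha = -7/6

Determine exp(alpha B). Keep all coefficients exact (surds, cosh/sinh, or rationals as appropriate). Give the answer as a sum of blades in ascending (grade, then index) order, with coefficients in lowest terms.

B^2 term by term: the squares give (\frac{7}{2})^2*(e_{12})^2 + (-13)^2*(e_{13})^2 + (-1)^2*(e_{14})^2 + (-\frac{23}{2})^2*(e_{23})^2 + (1)^2*(e_{24})^2 + (-7)^2*(e_{34})^2 = \frac{49}{4}*(+1) + 169*(+1) + 1*(+1) + \frac{529}{4}*(-1) + 1*(-1) + 49*(-1) = 0 (each basis 2-blade squares to minus the product of its generators' squares); cross terms between blades sharing an index anticommute and cancel; the commuting (index-disjoint) pairs give grade-4 terms 2*c*c'*(blade product), which cancel blade by blade — e_{1234}: -49 + 26 + 23 = 0 — confirming B is simple. So B^2 = 0.
B^2 = 0, hence only two terms survive: exp(alpha B) = 1 + alpha B (parabolic case).
Answer: 1 - \frac{49}{12} e_{12} + \frac{91}{6} e_{13} + \frac{7}{6} e_{14} + \frac{161}{12} e_{23} - \frac{7}{6} e_{24} + \frac{49}{6} e_{34}


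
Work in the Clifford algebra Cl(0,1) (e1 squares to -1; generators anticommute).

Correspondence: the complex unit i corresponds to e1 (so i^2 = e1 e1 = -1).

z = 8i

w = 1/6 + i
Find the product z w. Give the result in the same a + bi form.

In blades: z = 8*e1, w = 1/6 + e1.
Distribute z over w term by term (generator squares from the signature, products reordered to ascending indices): (8*e1)*w = -8 + 4/3*e1.
Sum: -8 + 4/3*e1; translating back through the correspondence:
Answer: -8 + 4/3*i


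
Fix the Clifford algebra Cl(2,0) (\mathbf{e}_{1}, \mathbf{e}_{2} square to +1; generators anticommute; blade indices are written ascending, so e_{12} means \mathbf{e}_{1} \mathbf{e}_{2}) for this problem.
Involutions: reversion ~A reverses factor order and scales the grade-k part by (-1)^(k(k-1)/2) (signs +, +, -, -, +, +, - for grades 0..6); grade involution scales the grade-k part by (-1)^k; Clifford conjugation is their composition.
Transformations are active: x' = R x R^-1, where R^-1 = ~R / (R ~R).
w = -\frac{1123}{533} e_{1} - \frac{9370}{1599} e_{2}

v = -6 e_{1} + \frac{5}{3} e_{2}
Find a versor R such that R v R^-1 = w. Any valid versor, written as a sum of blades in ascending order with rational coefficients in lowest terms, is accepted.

Take R = v + w = -\frac{4321}{533} e_{1} - \frac{2235}{533} e_{2}. Because q(v) = q(w) = \frac{349}{9}, conjugation by R sends v exactly to w.
Answer: -\frac{4321}{533} e_{1} - \frac{2235}{533} e_{2}


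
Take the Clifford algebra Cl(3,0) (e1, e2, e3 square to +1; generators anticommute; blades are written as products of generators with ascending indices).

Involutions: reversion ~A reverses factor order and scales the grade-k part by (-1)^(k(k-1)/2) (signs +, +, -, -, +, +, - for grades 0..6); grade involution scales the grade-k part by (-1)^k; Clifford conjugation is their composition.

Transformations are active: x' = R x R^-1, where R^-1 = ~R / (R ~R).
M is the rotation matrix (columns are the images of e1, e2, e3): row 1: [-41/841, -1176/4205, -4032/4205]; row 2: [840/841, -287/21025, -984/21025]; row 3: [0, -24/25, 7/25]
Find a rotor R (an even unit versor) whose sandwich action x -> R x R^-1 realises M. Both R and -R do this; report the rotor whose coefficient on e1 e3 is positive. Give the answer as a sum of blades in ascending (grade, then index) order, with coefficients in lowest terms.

Method: write R = a + b12*e1 e2 + b13*e1 e3 + b23*e2 e3 with a^2 + b12^2 + b13^2 + b23^2 = 1 (so R^-1 = ~R). Expanding the columns R e_j ~R gives tr M = 4a^2 - 1 and, from the antisymmetric part, M21 - M12 = -4a*b12, M13 - M31 = 4a*b13, M32 - M23 = -4a*b23.
Here tr M = 183/841, so a^2 = (1 + tr M)/4 = 256/841 and a = ±16/29. Taking a = 16/29: M21 - M12 = 5376/4205, M13 - M31 = -4032/4205, M32 - M23 = -768/841, giving b12 = -84/145, b13 = -63/145, b23 = 12/29, i.e. R = 16/29 - 84/145*e1 e2 - 63/145*e1 e3 + 12/29*e2 e3.
Its e1 e3 coefficient is negative, so report the other preimage -R.
Answer: -16/29 + 84/145*e1 e2 + 63/145*e1 e3 - 12/29*e2 e3. Sheet selection: the two-to-one cover makes ±R indistinguishable at the matrix level (trace 183/841), so uniqueness comes from the required sign on e1 e3.


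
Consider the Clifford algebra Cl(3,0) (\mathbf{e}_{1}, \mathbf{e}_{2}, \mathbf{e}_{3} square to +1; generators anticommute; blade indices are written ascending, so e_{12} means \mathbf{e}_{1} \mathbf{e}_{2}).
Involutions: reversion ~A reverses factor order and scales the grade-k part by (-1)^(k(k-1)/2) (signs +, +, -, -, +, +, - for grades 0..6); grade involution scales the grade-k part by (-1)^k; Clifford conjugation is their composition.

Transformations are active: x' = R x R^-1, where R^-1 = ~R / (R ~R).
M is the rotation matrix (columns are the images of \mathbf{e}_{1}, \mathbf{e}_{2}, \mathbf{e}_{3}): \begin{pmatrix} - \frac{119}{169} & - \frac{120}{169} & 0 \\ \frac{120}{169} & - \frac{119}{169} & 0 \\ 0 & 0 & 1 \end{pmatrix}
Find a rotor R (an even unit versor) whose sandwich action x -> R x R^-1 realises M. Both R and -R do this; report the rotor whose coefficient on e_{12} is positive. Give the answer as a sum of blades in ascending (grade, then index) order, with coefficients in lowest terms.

Method: write R = a + b12*e_{12} + b13*e_{13} + b23*e_{23} with a^2 + b12^2 + b13^2 + b23^2 = 1 (so R^-1 = ~R). Expanding the columns R e_j ~R gives tr M = 4a^2 - 1 and, from the antisymmetric part, M21 - M12 = -4a*b12, M13 - M31 = 4a*b13, M32 - M23 = -4a*b23.
Here tr M = -\frac{69}{169}, so a^2 = (1 + tr M)/4 = \frac{25}{169} and a = ±\frac{5}{13}. Taking a = \frac{5}{13}: M21 - M12 = \frac{240}{169}, M13 - M31 = 0, M32 - M23 = 0, giving b12 = -\frac{12}{13}, b13 = 0, b23 = 0, i.e. R = \frac{5}{13} - \frac{12}{13} e_{12}.
Its e_{12} coefficient is negative, so report the other preimage -R.
Answer: -\frac{5}{13} + \frac{12}{13} e_{12}. Uniqueness: Spin(3) -> SO(3) maps R and -R to the same rotation of trace -\frac{69}{169}; fixing the sign of the e_{12} coefficient removes the ambiguity.


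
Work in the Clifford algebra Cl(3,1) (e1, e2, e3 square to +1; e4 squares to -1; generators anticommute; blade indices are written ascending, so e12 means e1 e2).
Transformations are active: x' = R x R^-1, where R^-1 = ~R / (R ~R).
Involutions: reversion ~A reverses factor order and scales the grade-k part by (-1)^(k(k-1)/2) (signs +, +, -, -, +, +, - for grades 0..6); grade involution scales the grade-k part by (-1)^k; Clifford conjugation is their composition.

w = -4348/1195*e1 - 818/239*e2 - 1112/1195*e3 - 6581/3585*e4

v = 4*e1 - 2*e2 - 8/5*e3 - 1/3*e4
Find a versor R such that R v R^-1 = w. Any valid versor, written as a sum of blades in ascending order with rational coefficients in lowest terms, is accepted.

R = v + w = 432/1195*e1 - 1296/239*e2 - 3024/1195*e3 - 2592/1195*e4 works: the equal norms (5051/225) guarantee its sandwich swaps v into w.
Answer: 432/1195*e1 - 1296/239*e2 - 3024/1195*e3 - 2592/1195*e4


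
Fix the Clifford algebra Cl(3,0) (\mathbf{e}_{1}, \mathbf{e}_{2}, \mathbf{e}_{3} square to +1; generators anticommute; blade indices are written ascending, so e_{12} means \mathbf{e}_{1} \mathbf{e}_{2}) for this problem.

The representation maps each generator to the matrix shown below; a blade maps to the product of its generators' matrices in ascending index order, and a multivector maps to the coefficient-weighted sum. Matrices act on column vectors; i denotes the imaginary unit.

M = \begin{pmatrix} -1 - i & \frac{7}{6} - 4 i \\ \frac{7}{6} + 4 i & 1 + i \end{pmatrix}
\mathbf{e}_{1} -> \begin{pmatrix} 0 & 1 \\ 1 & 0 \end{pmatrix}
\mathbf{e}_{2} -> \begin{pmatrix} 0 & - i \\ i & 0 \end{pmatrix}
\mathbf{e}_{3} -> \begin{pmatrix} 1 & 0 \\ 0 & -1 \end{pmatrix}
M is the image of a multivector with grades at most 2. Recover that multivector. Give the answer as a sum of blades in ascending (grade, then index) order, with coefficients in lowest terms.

Method: 1, rho(e_{1}), rho(e_{2}), rho(e_{3}) form a trace-orthogonal basis of the 2x2 complex matrices (tr(X Y) = 2 if X = Y, else 0), so M = m0*1 + m1*rho(e_{1}) + m2*rho(e_{2}) + m3*rho(e_{3}) with m0 = tr(M)/2 = 0, m1 = tr(M rho(e_{1}))/2 = \frac{7}{6}, m2 = tr(M rho(e_{2}))/2 = 4, m3 = tr(M rho(e_{3}))/2 = -1 - i.
Multiplying table entries, the bivector images are rho(e_{12}) = i*rho(e_{3}), rho(e_{13}) = -i*rho(e_{2}), rho(e_{23}) = i*rho(e_{1}); with real blade coefficients the real parts of m0..m3 are the coefficients of 1, e_{1}, e_{2}, e_{3} and the imaginary parts give the bivectors (e_{23}: Im m1, e_{13}: -Im m2, e_{12}: Im m3).
Answer: \frac{7}{6} e_{1} + 4 e_{2} - e_{3} - e_{12}


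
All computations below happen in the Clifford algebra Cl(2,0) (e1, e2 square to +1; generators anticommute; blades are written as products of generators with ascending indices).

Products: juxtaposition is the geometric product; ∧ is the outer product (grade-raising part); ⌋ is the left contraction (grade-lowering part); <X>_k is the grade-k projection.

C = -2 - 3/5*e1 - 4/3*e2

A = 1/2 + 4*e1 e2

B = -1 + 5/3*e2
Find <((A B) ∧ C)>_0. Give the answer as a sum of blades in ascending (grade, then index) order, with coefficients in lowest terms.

step 1: -1/2 + 20/3*e1 + 5/6*e2 - 4*e1 e2
step 2: 1 - 391/30*e1 - e2 - 7/18*e1 e2
step 3: 1
Answer: 1


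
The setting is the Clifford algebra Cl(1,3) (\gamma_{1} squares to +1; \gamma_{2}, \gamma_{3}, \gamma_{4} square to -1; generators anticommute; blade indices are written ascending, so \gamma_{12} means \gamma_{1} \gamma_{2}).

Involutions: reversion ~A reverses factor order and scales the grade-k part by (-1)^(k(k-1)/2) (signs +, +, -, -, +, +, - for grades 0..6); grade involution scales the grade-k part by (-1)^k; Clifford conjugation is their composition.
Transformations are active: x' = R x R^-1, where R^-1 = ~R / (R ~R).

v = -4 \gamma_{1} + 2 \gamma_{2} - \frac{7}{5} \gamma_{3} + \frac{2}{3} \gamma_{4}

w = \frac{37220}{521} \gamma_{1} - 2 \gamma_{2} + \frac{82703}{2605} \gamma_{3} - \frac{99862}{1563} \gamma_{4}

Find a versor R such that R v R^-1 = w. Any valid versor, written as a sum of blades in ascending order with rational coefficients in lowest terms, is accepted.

Take R = v + w = \frac{35136}{521} \gamma_{1} + \frac{79056}{2605} \gamma_{3} - \frac{32940}{521} \gamma_{4}. Because q(v) = q(w) = \frac{2159}{225}, conjugation by R sends v exactly to w.
Answer: \frac{35136}{521} \gamma_{1} + \frac{79056}{2605} \gamma_{3} - \frac{32940}{521} \gamma_{4}


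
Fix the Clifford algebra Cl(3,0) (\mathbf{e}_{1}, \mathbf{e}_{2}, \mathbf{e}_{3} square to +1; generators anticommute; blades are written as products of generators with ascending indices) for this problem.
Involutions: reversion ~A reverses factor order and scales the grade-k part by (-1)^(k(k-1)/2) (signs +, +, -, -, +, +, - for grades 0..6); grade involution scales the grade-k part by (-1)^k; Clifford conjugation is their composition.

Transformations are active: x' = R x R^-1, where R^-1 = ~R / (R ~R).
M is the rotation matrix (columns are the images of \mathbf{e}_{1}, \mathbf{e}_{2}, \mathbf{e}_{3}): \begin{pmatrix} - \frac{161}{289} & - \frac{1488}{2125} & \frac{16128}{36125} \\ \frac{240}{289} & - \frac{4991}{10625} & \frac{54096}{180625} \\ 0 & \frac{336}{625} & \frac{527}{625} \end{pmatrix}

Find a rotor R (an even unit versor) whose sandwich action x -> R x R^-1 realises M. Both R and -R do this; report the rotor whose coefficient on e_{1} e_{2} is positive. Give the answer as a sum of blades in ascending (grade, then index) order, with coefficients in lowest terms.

Method: write R = a + b12*e_{1} e_{2} + b13*e_{1} e_{3} + b23*e_{2} e_{3} with a^2 + b12^2 + b13^2 + b23^2 = 1 (so R^-1 = ~R). Expanding the columns R e_j ~R gives tr M = 4a^2 - 1 and, from the antisymmetric part, M21 - M12 = -4a*b12, M13 - M31 = 4a*b13, M32 - M23 = -4a*b23.
Here tr M = -\frac{33169}{180625}, so a^2 = (1 + tr M)/4 = \frac{36864}{180625} and a = ±\frac{192}{425}. Taking a = \frac{192}{425}: M21 - M12 = \frac{55296}{36125}, M13 - M31 = \frac{16128}{36125}, M32 - M23 = \frac{43008}{180625}, giving b12 = -\frac{72}{85}, b13 = \frac{21}{85}, b23 = -\frac{56}{425}, i.e. R = \frac{192}{425} - \frac{72}{85} e_{1} e_{2} + \frac{21}{85} e_{1} e_{3} - \frac{56}{425} e_{2} e_{3}.
Its e_{1} e_{2} coefficient is negative, so report the other preimage -R.
Answer: -\frac{192}{425} + \frac{72}{85} e_{1} e_{2} - \frac{21}{85} e_{1} e_{3} + \frac{56}{425} e_{2} e_{3}. Key observation: the double cover Spin(3) -> SO(3) sends R and -R to the same matrix (trace -\frac{33169}{180625} here), so the stated sign of the e_{1} e_{2} coefficient is what selects one sheet.


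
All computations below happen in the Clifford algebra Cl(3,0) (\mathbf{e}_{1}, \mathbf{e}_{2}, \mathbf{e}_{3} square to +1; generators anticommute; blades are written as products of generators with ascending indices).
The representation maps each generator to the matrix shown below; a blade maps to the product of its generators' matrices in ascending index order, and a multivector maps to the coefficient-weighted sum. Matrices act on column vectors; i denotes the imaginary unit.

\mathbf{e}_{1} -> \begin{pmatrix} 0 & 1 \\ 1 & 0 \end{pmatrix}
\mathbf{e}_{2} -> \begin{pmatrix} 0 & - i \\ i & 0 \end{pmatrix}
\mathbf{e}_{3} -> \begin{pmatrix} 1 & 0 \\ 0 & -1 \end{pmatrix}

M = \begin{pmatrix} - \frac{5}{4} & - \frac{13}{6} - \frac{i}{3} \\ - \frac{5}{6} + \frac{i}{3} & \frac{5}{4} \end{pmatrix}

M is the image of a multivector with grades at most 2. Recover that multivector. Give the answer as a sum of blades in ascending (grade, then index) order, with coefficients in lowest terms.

Method: 1, rho(e_{1}), rho(e_{2}), rho(e_{3}) form a trace-orthogonal basis of the 2x2 complex matrices (tr(X Y) = 2 if X = Y, else 0), so M = m0*1 + m1*rho(e_{1}) + m2*rho(e_{2}) + m3*rho(e_{3}) with m0 = tr(M)/2 = 0, m1 = tr(M rho(e_{1}))/2 = - \frac{3}{2}, m2 = tr(M rho(e_{2}))/2 = \frac{1}{3} - \frac{2 i}{3}, m3 = tr(M rho(e_{3}))/2 = - \frac{5}{4}.
Multiplying table entries, the bivector images are rho(e_{1} e_{2}) = i*rho(e_{3}), rho(e_{1} e_{3}) = -i*rho(e_{2}), rho(e_{2} e_{3}) = i*rho(e_{1}); with real blade coefficients the real parts of m0..m3 are the coefficients of 1, e_{1}, e_{2}, e_{3} and the imaginary parts give the bivectors (e_{2} e_{3}: Im m1, e_{1} e_{3}: -Im m2, e_{1} e_{2}: Im m3).
Answer: -\frac{3}{2} e_{1} + \frac{1}{3} e_{2} - \frac{5}{4} e_{3} + \frac{2}{3} e_{1} e_{3}


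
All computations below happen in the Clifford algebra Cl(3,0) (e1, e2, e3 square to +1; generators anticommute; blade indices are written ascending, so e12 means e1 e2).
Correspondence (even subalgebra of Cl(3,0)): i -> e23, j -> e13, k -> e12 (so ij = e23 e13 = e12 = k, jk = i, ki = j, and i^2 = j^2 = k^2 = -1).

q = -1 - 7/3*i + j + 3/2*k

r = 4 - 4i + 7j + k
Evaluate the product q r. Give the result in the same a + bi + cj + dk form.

In blades: q = -1 + 3/2*e12 + e13 - 7/3*e23, r = 4 + e12 + 7*e13 - 4*e23.
Distribute q over r term by term (generator squares from the signature, products reordered to ascending indices): (-1)*r = -4 - e12 - 7*e13 + 4*e23; (3/2*e12)*r = -3/2 + 6*e12 - 6*e13 - 21/2*e23; (e13)*r = -7 + 4*e12 + 4*e13 + e23; (-7/3*e23)*r = -28/3 - 49/3*e12 + 7/3*e13 - 28/3*e23.
Sum: -131/6 - 22/3*e12 - 20/3*e13 - 89/6*e23; translating back through the correspondence:
Answer: -131/6 - 89/6*i - 20/3*j - 22/3*k


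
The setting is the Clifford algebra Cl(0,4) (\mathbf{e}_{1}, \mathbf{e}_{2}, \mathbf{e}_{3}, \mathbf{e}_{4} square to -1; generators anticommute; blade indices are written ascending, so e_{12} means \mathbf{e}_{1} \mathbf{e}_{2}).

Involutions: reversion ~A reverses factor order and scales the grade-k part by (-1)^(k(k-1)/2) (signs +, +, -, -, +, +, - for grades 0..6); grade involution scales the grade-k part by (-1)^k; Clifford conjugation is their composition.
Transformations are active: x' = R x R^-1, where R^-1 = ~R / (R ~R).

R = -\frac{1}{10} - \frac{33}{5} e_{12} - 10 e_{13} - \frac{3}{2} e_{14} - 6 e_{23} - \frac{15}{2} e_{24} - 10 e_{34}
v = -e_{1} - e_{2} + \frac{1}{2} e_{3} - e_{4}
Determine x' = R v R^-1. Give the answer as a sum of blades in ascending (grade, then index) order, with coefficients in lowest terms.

~R = -\frac{1}{10} + \frac{33}{5} e_{12} + 10 e_{13} + \frac{3}{2} e_{14} + 6 e_{23} + \frac{15}{2} e_{24} + 10 e_{34}, and R ~R = \frac{33807}{100}, so R^-1 = ~R / (\frac{33807}{100}).
R v = -3 e_{1} + \frac{11}{5} e_{2} + \frac{119}{20} e_{3} + \frac{41}{10} e_{4} - \frac{73}{10} e_{123} + \frac{63}{5} e_{124} + \frac{83}{4} e_{134} + \frac{79}{4} e_{234}
Answer: -\frac{17773}{33807} e_{1} - \frac{5519}{11269} e_{2} + \frac{56927}{67614} e_{3} - \frac{48107}{33807} e_{4}


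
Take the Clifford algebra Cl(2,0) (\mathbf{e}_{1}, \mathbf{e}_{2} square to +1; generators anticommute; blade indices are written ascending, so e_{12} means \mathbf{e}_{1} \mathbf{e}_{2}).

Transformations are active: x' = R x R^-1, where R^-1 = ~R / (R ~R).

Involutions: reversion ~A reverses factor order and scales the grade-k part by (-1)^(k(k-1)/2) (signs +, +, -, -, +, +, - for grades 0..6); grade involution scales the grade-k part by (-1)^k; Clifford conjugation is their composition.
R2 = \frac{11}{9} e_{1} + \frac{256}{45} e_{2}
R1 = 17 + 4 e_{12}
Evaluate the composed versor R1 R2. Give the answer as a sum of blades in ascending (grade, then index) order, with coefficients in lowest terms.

Distribute over the terms of R1 (each basis-blade product reordered to ascending indices, repeated generators contracted through their squares):
(17) R2 = \frac{187}{9} e_{1} + \frac{4352}{45} e_{2}
(4 e_{12}) R2 = \frac{1024}{45} e_{1} - \frac{44}{9} e_{2}
Summing the partial products and collecting blades:
Answer: \frac{653}{15} e_{1} + \frac{4132}{45} e_{2}


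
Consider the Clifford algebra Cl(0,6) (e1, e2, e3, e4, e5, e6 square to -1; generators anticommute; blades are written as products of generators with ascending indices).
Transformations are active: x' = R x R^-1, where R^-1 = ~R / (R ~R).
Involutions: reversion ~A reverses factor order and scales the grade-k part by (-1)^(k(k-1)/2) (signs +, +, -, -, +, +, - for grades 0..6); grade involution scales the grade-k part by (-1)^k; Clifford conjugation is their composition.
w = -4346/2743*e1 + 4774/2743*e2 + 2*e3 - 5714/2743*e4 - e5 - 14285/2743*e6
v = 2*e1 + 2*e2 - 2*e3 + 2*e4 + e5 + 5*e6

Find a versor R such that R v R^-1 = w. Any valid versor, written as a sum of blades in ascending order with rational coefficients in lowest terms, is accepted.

Why this works: both vectors square to -42, so q(v) = q(w) and R = v + w = 1140/2743*e1 + 10260/2743*e2 - 228/2743*e4 - 570/2743*e6 carries v to w — its own direction survives, the complement (v - w)/2 flips.
Answer: 1140/2743*e1 + 10260/2743*e2 - 228/2743*e4 - 570/2743*e6
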